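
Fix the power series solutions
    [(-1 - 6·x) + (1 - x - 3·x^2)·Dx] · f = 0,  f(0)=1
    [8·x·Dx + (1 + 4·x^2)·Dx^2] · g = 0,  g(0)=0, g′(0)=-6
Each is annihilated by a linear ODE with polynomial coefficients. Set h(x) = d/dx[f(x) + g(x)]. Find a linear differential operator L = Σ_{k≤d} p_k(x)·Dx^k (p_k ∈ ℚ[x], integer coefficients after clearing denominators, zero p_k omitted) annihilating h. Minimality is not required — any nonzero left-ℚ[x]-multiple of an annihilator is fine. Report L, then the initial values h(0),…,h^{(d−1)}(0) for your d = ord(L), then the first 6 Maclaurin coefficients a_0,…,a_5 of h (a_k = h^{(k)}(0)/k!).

L = (-32 + 128·x + 1488·x^2 + 2880·x^3 + 8424·x^4 + 2592·x^6) + (25 + 160·x + 214·x^2 + 1188·x^3 + 2628·x^4 + 6264·x^5 + 432·x^6 + 2592·x^7)·Dx + (-4 - 9·x - 54·x^2 + 66·x^3 + x^4 + 444·x^5 + 720·x^6 + 144·x^7 + 432·x^8)·Dx^2  (order 2).
h: a_k = -5, 8, 45, 76, 104, 582, …
ICs: h(0) = -5, h′(0) = 8.

f: a_k = 1, 1, 4, 7, 19, 40, …
g: a_k = 0, -6, 0, 8, 0, -96/5, …
L₀ := lclm(L_f,L_g); ord L₀ ≤ 1+2.
Derive L from L₀ (diff closure).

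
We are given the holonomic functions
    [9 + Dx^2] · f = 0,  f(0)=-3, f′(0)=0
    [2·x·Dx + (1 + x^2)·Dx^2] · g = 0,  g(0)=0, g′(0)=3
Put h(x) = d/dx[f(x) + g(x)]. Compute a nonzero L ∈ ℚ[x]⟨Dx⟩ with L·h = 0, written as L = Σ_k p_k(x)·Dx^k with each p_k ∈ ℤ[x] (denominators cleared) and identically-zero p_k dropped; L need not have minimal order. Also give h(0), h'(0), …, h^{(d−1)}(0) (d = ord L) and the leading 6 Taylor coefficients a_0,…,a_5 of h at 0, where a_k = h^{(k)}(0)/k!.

f: a_k = -3, 0, 27/2, 0, -81/8, 0, …
g: a_k = 0, 3, 0, -1, 0, 3/5, …
h₀=f+g: left-lcm gives L₀, ord ≤ 4.
Differentiate: ansatz ord ≤ ord L₀ ⇒ L.
L = (-54·x + 540·x^3 + 162·x^5) + (63 + 279·x^2 + 297·x^4 + 81·x^6)·Dx + (-6·x + 60·x^3 + 18·x^5)·Dx^2 + (7 + 31·x^2 + 33·x^4 + 9·x^6)·Dx^3  (order 3).
h: a_k = 3, 27, -3, -81/2, 3, 729/40, …
ICs: h(0) = 3, h′(0) = 27, h′′(0) = -6.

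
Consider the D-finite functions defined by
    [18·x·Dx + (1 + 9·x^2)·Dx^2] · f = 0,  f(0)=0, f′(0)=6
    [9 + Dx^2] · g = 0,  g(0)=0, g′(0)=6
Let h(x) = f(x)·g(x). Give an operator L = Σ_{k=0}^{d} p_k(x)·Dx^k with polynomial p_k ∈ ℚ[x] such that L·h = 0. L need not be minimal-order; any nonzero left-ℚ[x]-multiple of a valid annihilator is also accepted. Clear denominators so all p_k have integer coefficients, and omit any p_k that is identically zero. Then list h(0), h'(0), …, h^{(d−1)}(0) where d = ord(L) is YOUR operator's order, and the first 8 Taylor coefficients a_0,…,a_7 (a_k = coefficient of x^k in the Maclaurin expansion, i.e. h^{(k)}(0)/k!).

L = (810 + 18954·x^2 + 72171·x^4 + 236196·x^6 + 531441·x^8) + (972·x + 14580·x^3 + 78732·x^5 + 236196·x^7)·Dx + (108 + 2592·x^2 + 13122·x^4 + 52488·x^6 + 118098·x^8)·Dx^2 + (108·x + 1620·x^3 + 8748·x^5 + 26244·x^7)·Dx^3 + (2 + 54·x^2 + 567·x^4 + 2916·x^6 + 6561·x^8)·Dx^4  (order 4).
h: a_k = 0, 0, 36, 0, -162, 0, 1539/2, 0, …
ICs: h(0) = 0, h′(0) = 0, h′′(0) = 72, h′′′(0) = 0.

f: a_k = 0, 6, 0, -18, 0, 486/5, 0, -4374/7, …
g: a_k = 0, 6, 0, -9, 0, 81/20, 0, -243/280, …
h₀=f·g: eliminate ⇒ L₀, order ≤ 2·2.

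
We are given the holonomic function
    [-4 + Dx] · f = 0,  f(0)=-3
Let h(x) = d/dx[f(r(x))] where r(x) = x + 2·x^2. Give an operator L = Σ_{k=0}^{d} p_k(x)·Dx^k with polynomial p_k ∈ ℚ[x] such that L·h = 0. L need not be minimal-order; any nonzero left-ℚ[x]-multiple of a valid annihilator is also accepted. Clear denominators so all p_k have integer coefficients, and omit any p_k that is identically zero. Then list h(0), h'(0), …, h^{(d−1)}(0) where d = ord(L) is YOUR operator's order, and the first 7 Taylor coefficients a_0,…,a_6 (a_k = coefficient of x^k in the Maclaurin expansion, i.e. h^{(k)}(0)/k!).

f: a_k = -3, -12, -24, -32, -32, -128/5, -256/15, …
f∘r: x↦r, Dx↦Dx/r' in L_f ⇒ L₀.
h₀' ⇒ L via d/dx closure of L₀.
L = (8 + 32·x + 64·x^2) + (-1 - 4·x)·Dx  (order 1).
h: a_k = -12, -96, -384, -1280, -3328, -38912/5, -237568/15, …
ICs: h(0) = -12.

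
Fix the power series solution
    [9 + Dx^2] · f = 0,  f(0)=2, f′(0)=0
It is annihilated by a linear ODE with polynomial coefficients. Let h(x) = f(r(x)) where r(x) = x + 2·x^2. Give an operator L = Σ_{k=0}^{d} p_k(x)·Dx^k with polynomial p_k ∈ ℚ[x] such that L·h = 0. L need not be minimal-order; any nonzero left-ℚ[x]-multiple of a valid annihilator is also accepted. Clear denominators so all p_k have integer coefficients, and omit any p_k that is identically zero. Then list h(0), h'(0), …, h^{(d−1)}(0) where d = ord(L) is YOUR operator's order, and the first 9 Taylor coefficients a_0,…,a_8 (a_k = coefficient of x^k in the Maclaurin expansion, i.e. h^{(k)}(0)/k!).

L = (9 + 108·x + 432·x^2 + 576·x^3) - 4·Dx + (1 + 4·x)·Dx^2  (order 2).
h: a_k = 2, 0, -9, -36, -117/4, 54, 6399/40, 1917/10, -29511/2240, …
ICs: h(0) = 2, h′(0) = 0.

f: a_k = 2, 0, -9, 0, 27/4, 0, -81/40, 0, 729/2240, …
L₀ from L_f via x↦r, Dx↦r'^{-1}Dx.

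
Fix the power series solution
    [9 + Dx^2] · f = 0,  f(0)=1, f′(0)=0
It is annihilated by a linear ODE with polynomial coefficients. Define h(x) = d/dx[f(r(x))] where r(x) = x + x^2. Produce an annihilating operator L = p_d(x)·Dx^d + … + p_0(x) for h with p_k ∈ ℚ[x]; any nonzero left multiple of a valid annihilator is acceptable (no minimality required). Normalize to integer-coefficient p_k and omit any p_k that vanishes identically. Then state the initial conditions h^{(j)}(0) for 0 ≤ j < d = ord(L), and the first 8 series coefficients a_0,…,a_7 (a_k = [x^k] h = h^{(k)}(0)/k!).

f: a_k = 1, 0, -9/2, 0, 27/8, 0, -81/80, 0, …
h₀=f(r): pull back L_f along r ⇒ L₀.
Derive L from L₀ (diff closure).
L = (21 + 72·x + 216·x^2 + 288·x^3 + 144·x^4) + (-6 - 12·x)·Dx + (1 + 4·x + 4·x^2)·Dx^2  (order 2).
h: a_k = 0, -9, -27, -9/2, 135/2, 4617/40, 2079/40, -52191/560, …
ICs: h(0) = 0, h′(0) = -9.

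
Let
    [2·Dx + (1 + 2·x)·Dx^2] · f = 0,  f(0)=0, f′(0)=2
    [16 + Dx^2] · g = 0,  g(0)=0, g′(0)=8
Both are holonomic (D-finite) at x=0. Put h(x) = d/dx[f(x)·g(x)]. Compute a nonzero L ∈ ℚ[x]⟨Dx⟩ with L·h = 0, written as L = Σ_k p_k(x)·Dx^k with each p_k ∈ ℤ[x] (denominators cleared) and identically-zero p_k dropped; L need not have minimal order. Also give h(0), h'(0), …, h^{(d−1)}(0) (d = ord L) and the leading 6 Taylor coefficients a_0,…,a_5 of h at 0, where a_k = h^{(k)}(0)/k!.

f: a_k = 0, 2, -2, 8/3, -4, 32/5, …
g: a_k = 0, 8, 0, -64/3, 0, 256/15, …
Sym-product of L_f,L_g gives L₀ (≤ ord 4).
Differentiate: ansatz ord ≤ ord L₀ ⇒ L.
L = (-896 + 28672·x + 282624·x^2 + 1032192·x^3 + 1826816·x^4 + 1572864·x^5 + 524288·x^6) + (576 + 12416·x + 66560·x^2 + 153600·x^3 + 163840·x^4 + 65536·x^5)·Dx + (280 + 6592·x + 44480·x^2 + 141312·x^3 + 234496·x^4 + 196608·x^5 + 65536·x^6)·Dx^2 + (36 + 776·x + 4160·x^2 + 9600·x^3 + 10240·x^4 + 4096·x^5)·Dx^3 + (21 + 300·x + 1676·x^2 + 4800·x^3 + 7520·x^4 + 6144·x^5 + 2048·x^6)·Dx^4  (order 4).
h: a_k = 0, 32, -48, -256/3, 160/3, 512/3, …
ICs: h(0) = 0, h′(0) = 32, h′′(0) = -96, h′′′(0) = -512.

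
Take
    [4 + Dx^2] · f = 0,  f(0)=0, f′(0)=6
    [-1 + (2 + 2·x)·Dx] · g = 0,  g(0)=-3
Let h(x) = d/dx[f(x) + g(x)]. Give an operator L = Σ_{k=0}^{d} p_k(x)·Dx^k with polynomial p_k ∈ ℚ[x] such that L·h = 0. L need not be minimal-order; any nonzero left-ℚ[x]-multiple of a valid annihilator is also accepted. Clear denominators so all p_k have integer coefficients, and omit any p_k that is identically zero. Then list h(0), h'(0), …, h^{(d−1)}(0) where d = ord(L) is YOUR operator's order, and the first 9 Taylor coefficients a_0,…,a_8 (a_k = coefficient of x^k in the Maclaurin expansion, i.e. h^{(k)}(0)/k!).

L = (-124 - 128·x - 64·x^2) + (-152 - 408·x - 384·x^2 - 128·x^3)·Dx + (-31 - 32·x - 16·x^2)·Dx^2 + (-38 - 102·x - 96·x^2 - 32·x^3)·Dx^3  (order 3).
h: a_k = 9/2, 3/4, -201/16, 15/32, 919/256, 189/512, -26779/30720, 1287/4096, -1764881/6881280, …
ICs: h(0) = 9/2, h′(0) = 3/4, h′′(0) = -201/8.

f: a_k = 0, 6, 0, -4, 0, 4/5, 0, -8/105, 0, …
g: a_k = -3, -3/2, 3/8, -3/16, 15/128, -21/256, 63/1024, -99/2048, 1287/32768, …
L₀ := lclm(L_f,L_g); ord L₀ ≤ 2+1.
Differentiate: ansatz ord ≤ ord L₀ ⇒ L.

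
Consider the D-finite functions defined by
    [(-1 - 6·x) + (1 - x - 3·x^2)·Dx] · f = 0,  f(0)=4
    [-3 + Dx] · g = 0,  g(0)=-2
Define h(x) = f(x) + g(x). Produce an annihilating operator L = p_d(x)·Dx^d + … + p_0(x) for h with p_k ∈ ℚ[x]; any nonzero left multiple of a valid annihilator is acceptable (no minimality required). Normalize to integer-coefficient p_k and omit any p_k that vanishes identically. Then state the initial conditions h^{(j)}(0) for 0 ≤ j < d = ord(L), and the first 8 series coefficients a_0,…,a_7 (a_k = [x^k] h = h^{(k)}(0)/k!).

L = (-15 - 9·x - 243·x^2 - 162·x^3) + (-1 + 36·x + 99·x^2 - 54·x^3 - 81·x^4)·Dx + (2 - 11·x - 6·x^2 + 36·x^3 + 27·x^4)·Dx^2  (order 2).
h: a_k = 2, -2, 7, 19, 277/4, 3119/20, 15439/40, 242797/280, …
ICs: h(0) = 2, h′(0) = -2.

f: a_k = 4, 4, 16, 28, 76, 160, 388, 868, …
g: a_k = -2, -6, -9, -9, -27/4, -81/20, -81/40, -243/280, …
Weyl lclm of L_f,L_g ⇒ L₀ (ord ≤ 2).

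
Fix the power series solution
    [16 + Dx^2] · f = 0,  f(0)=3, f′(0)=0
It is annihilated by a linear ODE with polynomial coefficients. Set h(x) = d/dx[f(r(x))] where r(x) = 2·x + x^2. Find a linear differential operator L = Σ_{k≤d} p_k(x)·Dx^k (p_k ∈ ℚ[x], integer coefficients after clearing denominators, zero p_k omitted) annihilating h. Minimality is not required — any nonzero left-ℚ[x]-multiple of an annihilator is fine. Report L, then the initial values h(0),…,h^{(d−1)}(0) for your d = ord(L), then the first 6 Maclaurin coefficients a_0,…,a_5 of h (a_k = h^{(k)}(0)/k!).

L = (67 + 256·x + 384·x^2 + 256·x^3 + 64·x^4) + (-3 - 3·x)·Dx + (1 + 2·x + x^2)·Dx^2  (order 2).
h: a_k = 0, -192, -288, 1952, 5120, -9728/5, …
ICs: h(0) = 0, h′(0) = -192.

f: a_k = 3, 0, -24, 0, 32, 0, …
Substitute x→r, Dx→(1/r')Dx; clear ⇒ L₀.
h=h₀': d/dx-closure on L₀ ⇒ L.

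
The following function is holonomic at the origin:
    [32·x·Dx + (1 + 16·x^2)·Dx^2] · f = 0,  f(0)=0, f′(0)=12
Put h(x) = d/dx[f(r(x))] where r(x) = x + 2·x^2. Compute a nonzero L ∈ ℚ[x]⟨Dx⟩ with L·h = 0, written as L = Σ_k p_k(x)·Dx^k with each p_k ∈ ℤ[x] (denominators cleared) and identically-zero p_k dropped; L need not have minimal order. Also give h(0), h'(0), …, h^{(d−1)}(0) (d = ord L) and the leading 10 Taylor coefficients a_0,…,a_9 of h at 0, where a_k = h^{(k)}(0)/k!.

f: a_k = 0, 12, 0, -64, 0, 3072/5, 0, -49152/7, 0, 262144/3, …
h₀=f(r): pull back L_f along r ⇒ L₀.
Differentiate: ansatz ord ≤ ord L₀ ⇒ L.
L = (-4 + 32·x + 256·x^2 + 768·x^3 + 768·x^4) + (1 + 4·x + 16·x^2 + 128·x^3 + 320·x^4 + 256·x^5)·Dx  (order 1).
h: a_k = 12, 48, -192, -1536, -768, 33792, 122880, -393216, -4079616, -3735552, …
ICs: h(0) = 12.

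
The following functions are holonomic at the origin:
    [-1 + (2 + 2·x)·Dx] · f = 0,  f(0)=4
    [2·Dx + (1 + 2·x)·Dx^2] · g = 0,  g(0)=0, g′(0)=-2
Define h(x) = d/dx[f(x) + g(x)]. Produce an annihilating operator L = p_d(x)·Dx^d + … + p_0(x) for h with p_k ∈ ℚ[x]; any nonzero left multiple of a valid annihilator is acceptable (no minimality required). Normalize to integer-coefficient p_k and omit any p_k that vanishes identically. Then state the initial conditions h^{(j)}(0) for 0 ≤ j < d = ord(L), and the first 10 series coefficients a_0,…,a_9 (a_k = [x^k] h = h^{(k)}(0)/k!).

L = (10 + 4·x) + (29 + 52·x + 20·x^2)·Dx + (6 + 22·x + 24·x^2 + 8·x^3)·Dx^2  (order 2).
h: a_k = 0, 3, -29/4, 123/8, -2013/64, 8129/128, -65305/512, 261715/1024, -8382173/16384, 33542277/32768, …
ICs: h(0) = 0, h′(0) = 3.

f: a_k = 4, 2, -1/2, 1/4, -5/32, 7/64, -21/256, 33/512, -429/8192, 715/16384, …
g: a_k = 0, -2, 2, -8/3, 4, -32/5, 32/3, -128/7, 32, -512/9, …
h₀=f+g: left-lcm gives L₀, ord ≤ 3.
h₀' ⇒ L via d/dx closure of L₀.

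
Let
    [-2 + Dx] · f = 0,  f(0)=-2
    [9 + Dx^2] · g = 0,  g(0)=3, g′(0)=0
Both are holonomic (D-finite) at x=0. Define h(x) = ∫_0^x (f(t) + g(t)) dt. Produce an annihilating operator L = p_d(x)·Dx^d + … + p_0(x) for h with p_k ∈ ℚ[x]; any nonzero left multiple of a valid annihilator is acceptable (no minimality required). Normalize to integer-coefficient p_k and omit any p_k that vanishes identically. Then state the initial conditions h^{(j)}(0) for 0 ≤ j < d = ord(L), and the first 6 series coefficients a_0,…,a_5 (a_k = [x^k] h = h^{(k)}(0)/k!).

L = -18·Dx + 9·Dx^2 - 2·Dx^3 + Dx^4  (order 4).
h: a_k = 0, 1, -2, -35/6, -2/3, 211/120, …
ICs: h(0) = 0, h′(0) = 1, h′′(0) = -4, h′′′(0) = -35.

f: a_k = -2, -4, -4, -8/3, -4/3, -8/15, …
g: a_k = 3, 0, -27/2, 0, 81/8, 0, …
h₀=f+g: left-lcm gives L₀, ord ≤ 3.
h=∫₀ˣh₀: take L = L₀·Dx.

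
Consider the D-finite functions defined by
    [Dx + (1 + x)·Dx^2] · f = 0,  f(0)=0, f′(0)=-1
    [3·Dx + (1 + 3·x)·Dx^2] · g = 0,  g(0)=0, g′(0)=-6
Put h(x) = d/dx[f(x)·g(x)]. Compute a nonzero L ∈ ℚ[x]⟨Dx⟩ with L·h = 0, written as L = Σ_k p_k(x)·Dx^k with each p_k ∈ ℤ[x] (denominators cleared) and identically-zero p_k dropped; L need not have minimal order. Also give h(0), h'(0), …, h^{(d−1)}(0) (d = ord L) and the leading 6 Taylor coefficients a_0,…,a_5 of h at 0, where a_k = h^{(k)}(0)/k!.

f: a_k = 0, -1, 1/2, -1/3, 1/4, -1/5, …
g: a_k = 0, -6, 9, -18, 81/2, -486/5, …
h₀=f·g: eliminate ⇒ L₀, order ≤ 2·2.
Differentiate: ansatz ord ≤ ord L₀ ⇒ L.
L = (30 + 72·x + 54·x^2) + (76 + 354·x + 540·x^2 + 270·x^3)·Dx + (29 + 200·x + 486·x^2 + 504·x^3 + 189·x^4)·Dx^2 + (2 + 19·x + 68·x^2 + 114·x^3 + 90·x^4 + 27·x^5)·Dx^3  (order 3).
h: a_k = 0, 12, -36, 98, -270, 3807/5, …
ICs: h(0) = 0, h′(0) = 12, h′′(0) = -72.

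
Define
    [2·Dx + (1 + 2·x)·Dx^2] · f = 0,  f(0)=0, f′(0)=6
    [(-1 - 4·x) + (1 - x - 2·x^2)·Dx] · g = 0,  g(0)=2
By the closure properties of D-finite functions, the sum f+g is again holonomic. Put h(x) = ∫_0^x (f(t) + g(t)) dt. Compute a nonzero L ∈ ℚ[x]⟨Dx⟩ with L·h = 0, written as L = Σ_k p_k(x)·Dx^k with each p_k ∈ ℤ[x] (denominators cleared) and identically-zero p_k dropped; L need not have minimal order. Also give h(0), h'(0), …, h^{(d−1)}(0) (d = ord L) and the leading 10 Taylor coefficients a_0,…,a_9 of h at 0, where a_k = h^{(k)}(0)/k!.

f: a_k = 0, 6, -6, 8, -12, 96/5, -32, 384/7, -96, 512/3, …
g: a_k = 2, 2, 6, 10, 22, 42, 86, 170, 342, 682, …
L₀ := lclm(L_f,L_g); ord L₀ ≤ 2+1.
∫: right-multiply L₀ by Dx.
L = (-54 - 228·x - 432·x^2 - 288·x^3 - 192·x^4)·Dx^2 + (-11 - 124·x - 464·x^2 - 704·x^3 - 592·x^4 - 320·x^5)·Dx^3 + (4 + 19·x + 17·x^2 - 42·x^3 - 116·x^4 - 136·x^5 - 64·x^6)·Dx^4  (order 4).
h: a_k = 0, 2, 4, 0, 9/2, 2, 51/5, 54/7, 787/28, 82/3, …
ICs: h(0) = 0, h′(0) = 2, h′′(0) = 8, h′′′(0) = 0.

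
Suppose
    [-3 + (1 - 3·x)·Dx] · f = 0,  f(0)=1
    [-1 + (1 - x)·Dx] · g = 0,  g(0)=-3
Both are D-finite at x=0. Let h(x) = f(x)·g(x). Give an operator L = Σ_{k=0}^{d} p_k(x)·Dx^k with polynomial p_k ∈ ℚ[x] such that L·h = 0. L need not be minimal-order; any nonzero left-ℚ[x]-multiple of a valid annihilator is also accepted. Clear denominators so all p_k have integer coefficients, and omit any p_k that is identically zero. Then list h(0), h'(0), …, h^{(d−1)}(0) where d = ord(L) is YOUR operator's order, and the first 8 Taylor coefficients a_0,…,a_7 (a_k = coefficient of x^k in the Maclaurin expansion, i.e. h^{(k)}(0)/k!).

L = (-4 + 6·x) + (1 - 4·x + 3·x^2)·Dx  (order 1).
h: a_k = -3, -12, -39, -120, -363, -1092, -3279, -9840, …
ICs: h(0) = -3.

f: a_k = 1, 3, 9, 27, 81, 243, 729, 2187, …
g: a_k = -3, -3, -3, -3, -3, -3, -3, -3, …
h₀=f·g: eliminate ⇒ L₀, order ≤ 1·1.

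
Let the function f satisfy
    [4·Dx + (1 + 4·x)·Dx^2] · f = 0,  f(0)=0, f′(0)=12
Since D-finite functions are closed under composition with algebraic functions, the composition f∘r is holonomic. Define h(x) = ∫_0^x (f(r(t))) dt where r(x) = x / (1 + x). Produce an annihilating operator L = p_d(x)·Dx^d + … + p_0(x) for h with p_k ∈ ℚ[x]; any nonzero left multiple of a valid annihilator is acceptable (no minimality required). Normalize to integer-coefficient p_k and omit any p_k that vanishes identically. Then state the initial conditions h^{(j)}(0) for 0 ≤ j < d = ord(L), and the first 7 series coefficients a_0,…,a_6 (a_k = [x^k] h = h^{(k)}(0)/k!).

L = (6 + 10·x)·Dx^2 + (1 + 6·x + 5·x^2)·Dx^3  (order 3).
h: a_k = 0, 0, 6, -12, 31, -468/5, 1562/5, …
ICs: h(0) = 0, h′(0) = 0, h′′(0) = 12.

f: a_k = 0, 12, -24, 64, -192, 3072/5, -2048, …
f∘r: x↦r, Dx↦Dx/r' in L_f ⇒ L₀.
∫: right-multiply L₀ by Dx.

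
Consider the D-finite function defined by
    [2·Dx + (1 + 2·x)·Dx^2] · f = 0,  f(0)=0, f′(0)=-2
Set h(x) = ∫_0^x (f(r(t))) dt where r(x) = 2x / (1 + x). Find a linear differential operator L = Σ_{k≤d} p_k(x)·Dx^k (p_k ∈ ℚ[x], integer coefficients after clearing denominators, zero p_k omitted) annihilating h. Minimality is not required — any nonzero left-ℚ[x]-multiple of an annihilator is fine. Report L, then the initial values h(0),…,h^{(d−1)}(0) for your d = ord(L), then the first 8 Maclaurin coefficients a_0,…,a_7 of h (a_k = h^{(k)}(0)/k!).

L = (6 + 10·x)·Dx^2 + (1 + 6·x + 5·x^2)·Dx^3  (order 3).
h: a_k = 0, 0, -2, 4, -31/3, 156/5, -1562/15, 372, …
ICs: h(0) = 0, h′(0) = 0, h′′(0) = -4.

f: a_k = 0, -2, 2, -8/3, 4, -32/5, 32/3, -128/7, …
L₀ from L_f via x↦r, Dx↦r'^{-1}Dx.
h=∫₀ˣh₀: take L = L₀·Dx.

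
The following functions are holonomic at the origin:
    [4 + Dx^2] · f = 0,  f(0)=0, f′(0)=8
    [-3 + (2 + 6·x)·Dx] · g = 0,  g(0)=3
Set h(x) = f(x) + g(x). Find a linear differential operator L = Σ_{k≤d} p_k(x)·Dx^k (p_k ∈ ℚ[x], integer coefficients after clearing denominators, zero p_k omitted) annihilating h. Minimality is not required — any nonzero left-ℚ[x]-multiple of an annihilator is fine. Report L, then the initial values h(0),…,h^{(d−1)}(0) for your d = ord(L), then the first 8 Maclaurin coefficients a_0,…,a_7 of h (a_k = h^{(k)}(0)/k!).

L = (-516 - 1152·x - 1728·x^2) + (56 + 936·x + 3456·x^2 + 3456·x^3)·Dx + (-129 - 288·x - 432·x^2)·Dx^2 + (14 + 234·x + 864·x^2 + 864·x^3)·Dx^3  (order 3).
h: a_k = 3, 25/2, -27/8, -13/48, -1215/128, 80641/3840, -45927/1024, 68136059/645120, …
ICs: h(0) = 3, h′(0) = 25/2, h′′(0) = -27/4.

f: a_k = 0, 8, 0, -16/3, 0, 16/15, 0, -32/315, …
g: a_k = 3, 9/2, -27/8, 81/16, -1215/128, 5103/256, -45927/1024, 216513/2048, …
L₀ := lclm(L_f,L_g); ord L₀ ≤ 2+1.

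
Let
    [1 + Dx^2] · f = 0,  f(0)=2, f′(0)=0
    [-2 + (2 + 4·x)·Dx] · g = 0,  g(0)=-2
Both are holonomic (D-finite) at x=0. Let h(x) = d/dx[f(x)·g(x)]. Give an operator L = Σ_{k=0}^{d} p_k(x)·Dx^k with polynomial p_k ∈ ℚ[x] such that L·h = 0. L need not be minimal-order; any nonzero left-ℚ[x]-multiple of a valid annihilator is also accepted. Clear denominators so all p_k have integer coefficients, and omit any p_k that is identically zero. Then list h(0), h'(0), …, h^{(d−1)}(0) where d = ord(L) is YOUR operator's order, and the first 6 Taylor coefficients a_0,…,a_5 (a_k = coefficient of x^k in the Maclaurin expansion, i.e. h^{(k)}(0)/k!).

f: a_k = 2, 0, -1, 0, 1/12, 0, …
g: a_k = -2, -2, 1, -1, 5/4, -7/4, …
Product ⇒ symmetric product L₀, ord ≤ 2.
h₀' ⇒ L via d/dx closure of L₀.
L = (2 + 12·x + 16·x^2 + 8·x^3 + 4·x^4) + (1 - 6·x^2 - 4·x^3)·Dx + (1 + 5·x + 9·x^2 + 8·x^3 + 4·x^4)·Dx^2  (order 2).
h: a_k = -4, 8, 0, 16/3, -40/3, 368/15, …
ICs: h(0) = -4, h′(0) = 8.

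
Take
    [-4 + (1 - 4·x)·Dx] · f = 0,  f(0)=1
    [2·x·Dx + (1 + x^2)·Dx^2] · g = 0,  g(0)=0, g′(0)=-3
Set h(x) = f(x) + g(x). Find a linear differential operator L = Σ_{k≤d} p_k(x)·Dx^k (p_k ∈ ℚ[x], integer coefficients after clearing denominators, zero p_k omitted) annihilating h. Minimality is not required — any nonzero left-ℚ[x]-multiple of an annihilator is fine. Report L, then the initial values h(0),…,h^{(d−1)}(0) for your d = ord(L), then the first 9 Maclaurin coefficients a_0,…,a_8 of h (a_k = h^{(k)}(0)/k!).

L = (-8 + 128·x + 24·x^2)·Dx + (49 - 8·x + 109·x^2 + 24·x^3)·Dx^2 + (-4 + 15·x + 15·x^3 + 4·x^4)·Dx^3  (order 3).
h: a_k = 1, 1, 16, 65, 256, 5117/5, 4096, 114691/7, 65536, …
ICs: h(0) = 1, h′(0) = 1, h′′(0) = 32.

f: a_k = 1, 4, 16, 64, 256, 1024, 4096, 16384, 65536, …
g: a_k = 0, -3, 0, 1, 0, -3/5, 0, 3/7, 0, …
Weyl lclm of L_f,L_g ⇒ L₀ (ord ≤ 3).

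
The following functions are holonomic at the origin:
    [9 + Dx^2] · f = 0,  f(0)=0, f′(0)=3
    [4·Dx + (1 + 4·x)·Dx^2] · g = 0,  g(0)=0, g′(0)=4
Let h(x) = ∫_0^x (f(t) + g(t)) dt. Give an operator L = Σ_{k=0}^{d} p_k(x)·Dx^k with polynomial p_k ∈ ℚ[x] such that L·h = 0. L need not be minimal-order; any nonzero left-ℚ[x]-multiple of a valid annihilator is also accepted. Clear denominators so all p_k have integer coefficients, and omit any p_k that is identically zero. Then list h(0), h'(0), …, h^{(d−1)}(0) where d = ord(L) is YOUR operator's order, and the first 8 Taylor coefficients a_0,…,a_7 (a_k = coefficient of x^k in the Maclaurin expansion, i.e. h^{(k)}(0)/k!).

f: a_k = 0, 3, 0, -9/2, 0, 81/40, 0, -243/560, …
g: a_k = 0, 4, -8, 64/3, -64, 1024/5, -2048/3, 16384/7, …
f+g: L₀ = lclm(L_f,L_g), ord ≤ 2+2.
h=∫h₀ ⇒ L = L₀·Dx.
L = (3780 + 2592·x + 5184·x^2)·Dx^2 + (369 + 2124·x + 3888·x^2 + 5184·x^3)·Dx^3 + (420 + 288·x + 576·x^2)·Dx^4 + (41 + 236·x + 432·x^2 + 576·x^3)·Dx^5  (order 5).
h: a_k = 0, 0, 7/2, -8/3, 101/24, -64/5, 8273/240, -2048/21, …
ICs: h(0) = 0, h′(0) = 0, h′′(0) = 7, h′′′(0) = -16, h′′′′(0) = 101.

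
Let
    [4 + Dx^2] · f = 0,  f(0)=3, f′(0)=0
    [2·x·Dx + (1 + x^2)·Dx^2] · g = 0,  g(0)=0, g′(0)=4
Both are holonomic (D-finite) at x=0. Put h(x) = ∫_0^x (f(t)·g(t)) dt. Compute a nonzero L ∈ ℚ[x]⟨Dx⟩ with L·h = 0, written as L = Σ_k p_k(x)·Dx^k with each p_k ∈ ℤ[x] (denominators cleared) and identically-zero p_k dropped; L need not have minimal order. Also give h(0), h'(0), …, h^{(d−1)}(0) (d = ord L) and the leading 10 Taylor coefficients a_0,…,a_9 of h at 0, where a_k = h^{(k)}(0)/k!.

L = (160 + 464·x^2 + 464·x^4 + 256·x^6 + 64·x^8)·Dx + (96·x + 224·x^3 + 192·x^5 + 64·x^7)·Dx^2 + (60 + 188·x^2 + 216·x^4 + 128·x^6 + 32·x^8)·Dx^3 + (24·x + 56·x^3 + 48·x^5 + 16·x^7)·Dx^4 + (5 + 18·x^2 + 25·x^4 + 16·x^6 + 4·x^8)·Dx^5  (order 5).
h: a_k = 0, 0, 6, 0, -7, 0, 46/15, 0, -269/210, 0, …
ICs: h(0) = 0, h′(0) = 0, h′′(0) = 12, h′′′(0) = 0, h′′′′(0) = -168.

f: a_k = 3, 0, -6, 0, 2, 0, -4/15, 0, 2/105, 0, …
g: a_k = 0, 4, 0, -4/3, 0, 4/5, 0, -4/7, 0, 4/9, …
Product ⇒ symmetric product L₀, ord ≤ 4.
∫: right-multiply L₀ by Dx.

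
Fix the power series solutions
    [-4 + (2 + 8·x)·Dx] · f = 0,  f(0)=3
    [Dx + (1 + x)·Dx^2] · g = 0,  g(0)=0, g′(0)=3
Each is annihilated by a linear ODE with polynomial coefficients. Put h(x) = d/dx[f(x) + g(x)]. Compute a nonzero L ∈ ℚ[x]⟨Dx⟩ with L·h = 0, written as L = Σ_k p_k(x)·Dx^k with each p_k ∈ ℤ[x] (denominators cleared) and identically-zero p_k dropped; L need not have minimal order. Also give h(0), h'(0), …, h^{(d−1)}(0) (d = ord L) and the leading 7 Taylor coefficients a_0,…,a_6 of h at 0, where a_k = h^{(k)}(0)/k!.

f: a_k = 3, 6, -6, 12, -30, 84, -252, …
g: a_k = 0, 3, -3/2, 1, -3/4, 3/5, -1/2, …
f+g: L₀ = lclm(L_f,L_g), ord ≤ 1+2.
h₀' ⇒ L via d/dx closure of L₀.
L = (-8 + 4·x) + (-10 - 8·x + 20·x^2)·Dx + (-1 - 3·x + 6·x^2 + 8·x^3)·Dx^2  (order 2).
h: a_k = 9, -15, 39, -123, 423, -1515, 5547, …
ICs: h(0) = 9, h′(0) = -15.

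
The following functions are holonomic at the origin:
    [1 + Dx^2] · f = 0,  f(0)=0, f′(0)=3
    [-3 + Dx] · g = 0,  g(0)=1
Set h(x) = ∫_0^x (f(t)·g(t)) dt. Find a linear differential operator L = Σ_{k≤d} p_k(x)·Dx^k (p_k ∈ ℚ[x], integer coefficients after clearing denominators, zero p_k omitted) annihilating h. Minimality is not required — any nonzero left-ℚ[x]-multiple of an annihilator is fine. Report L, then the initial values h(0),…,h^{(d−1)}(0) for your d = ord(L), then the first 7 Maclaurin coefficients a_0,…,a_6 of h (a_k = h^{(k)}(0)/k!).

f: a_k = 0, 3, 0, -1/2, 0, 1/40, 0, …
g: a_k = 1, 3, 9/2, 9/2, 27/8, 81/40, 81/80, …
f·g: L₀ = L_f ⊗_s L_g, ord ≤ 2·1.
∫: right-multiply L₀ by Dx.
L = 10·Dx - 6·Dx^2 + Dx^3  (order 3).
h: a_k = 0, 0, 3/2, 3, 13/4, 12/5, 79/60, …
ICs: h(0) = 0, h′(0) = 0, h′′(0) = 3.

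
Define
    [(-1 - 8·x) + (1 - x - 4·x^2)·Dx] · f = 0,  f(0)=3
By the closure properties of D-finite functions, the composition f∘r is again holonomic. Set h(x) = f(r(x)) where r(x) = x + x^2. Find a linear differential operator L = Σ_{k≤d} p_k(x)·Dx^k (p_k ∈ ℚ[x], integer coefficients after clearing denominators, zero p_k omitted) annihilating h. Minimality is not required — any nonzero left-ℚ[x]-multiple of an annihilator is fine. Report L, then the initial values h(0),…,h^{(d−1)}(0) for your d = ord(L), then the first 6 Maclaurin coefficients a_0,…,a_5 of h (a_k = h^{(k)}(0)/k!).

f: a_k = 3, 3, 15, 27, 87, 195, …
Change of var in L_f (x↦r) gives L₀.
L = (1 + 10·x + 24·x^2 + 16·x^3) + (-1 + x + 5·x^2 + 8·x^3 + 4·x^4)·Dx  (order 1).
h: a_k = 3, 3, 18, 57, 183, 624, …
ICs: h(0) = 3.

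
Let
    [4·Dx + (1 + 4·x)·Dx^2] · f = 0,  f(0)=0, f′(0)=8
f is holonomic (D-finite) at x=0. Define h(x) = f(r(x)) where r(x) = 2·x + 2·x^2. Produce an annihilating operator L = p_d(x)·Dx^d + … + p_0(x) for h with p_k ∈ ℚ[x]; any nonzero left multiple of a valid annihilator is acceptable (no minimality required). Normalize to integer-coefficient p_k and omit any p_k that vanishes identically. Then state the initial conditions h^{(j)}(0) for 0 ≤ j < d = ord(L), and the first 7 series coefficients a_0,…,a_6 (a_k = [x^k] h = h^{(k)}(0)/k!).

f: a_k = 0, 8, -16, 128/3, -128, 2048/5, -4096/3, …
L₀ from L_f via x↦r, Dx↦r'^{-1}Dx.
L = (6 + 16·x + 16·x^2)·Dx + (1 + 10·x + 24·x^2 + 16·x^3)·Dx^2  (order 2).
h: a_k = 0, 16, -48, 640/3, -1088, 29696/5, -33792, …
ICs: h(0) = 0, h′(0) = 16.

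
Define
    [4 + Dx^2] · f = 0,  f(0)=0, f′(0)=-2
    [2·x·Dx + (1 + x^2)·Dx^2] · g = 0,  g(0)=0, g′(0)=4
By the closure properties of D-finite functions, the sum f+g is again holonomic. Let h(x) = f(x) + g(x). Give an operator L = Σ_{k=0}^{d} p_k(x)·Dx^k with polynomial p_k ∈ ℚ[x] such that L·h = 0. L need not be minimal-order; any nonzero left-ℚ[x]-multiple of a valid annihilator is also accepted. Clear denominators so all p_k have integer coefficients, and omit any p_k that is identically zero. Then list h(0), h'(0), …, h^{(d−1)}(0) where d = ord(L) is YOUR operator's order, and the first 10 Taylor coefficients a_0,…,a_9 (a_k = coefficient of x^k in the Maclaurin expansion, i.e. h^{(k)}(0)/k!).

L = (-32·x + 80·x^3 + 16·x^5)·Dx + (4 + 32·x^2 + 36·x^4 + 8·x^6)·Dx^2 + (-8·x + 20·x^3 + 4·x^5)·Dx^3 + (1 + 8·x^2 + 9·x^4 + 2·x^6)·Dx^4  (order 4).
h: a_k = 0, 2, 0, 0, 0, 8/15, 0, -172/315, 0, 1256/2835, …
ICs: h(0) = 0, h′(0) = 2, h′′(0) = 0, h′′′(0) = 0.

f: a_k = 0, -2, 0, 4/3, 0, -4/15, 0, 8/315, 0, -4/2835, …
g: a_k = 0, 4, 0, -4/3, 0, 4/5, 0, -4/7, 0, 4/9, …
Sum ⇒ L₀ = lclm(L_f,L_g) in ℚ(x)⟨Dx⟩.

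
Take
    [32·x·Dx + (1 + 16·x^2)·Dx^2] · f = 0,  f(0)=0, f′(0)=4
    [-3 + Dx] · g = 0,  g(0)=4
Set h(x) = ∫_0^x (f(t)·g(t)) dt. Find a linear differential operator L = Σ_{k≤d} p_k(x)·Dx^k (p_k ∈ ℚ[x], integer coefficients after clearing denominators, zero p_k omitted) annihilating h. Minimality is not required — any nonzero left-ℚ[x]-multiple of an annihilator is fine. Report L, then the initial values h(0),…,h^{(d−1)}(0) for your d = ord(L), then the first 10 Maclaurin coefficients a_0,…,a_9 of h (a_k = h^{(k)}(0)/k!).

L = (9 - 96·x + 144·x^2)·Dx + (-6 + 32·x - 96·x^2)·Dx^2 + (1 + 16·x^2)·Dx^3  (order 3).
h: a_k = 0, 0, 8, 16, -10/3, -184/5, 1223/15, 2106/7, -208169/280, -286607/105, …
ICs: h(0) = 0, h′(0) = 0, h′′(0) = 16.

f: a_k = 0, 4, 0, -64/3, 0, 1024/5, 0, -16384/7, 0, 262144/9, …
g: a_k = 4, 12, 18, 18, 27/2, 81/10, 81/20, 243/140, 729/1120, 243/1120, …
f·g: L₀ = L_f ⊗_s L_g, ord ≤ 2·1.
h=∫h₀ ⇒ L = L₀·Dx.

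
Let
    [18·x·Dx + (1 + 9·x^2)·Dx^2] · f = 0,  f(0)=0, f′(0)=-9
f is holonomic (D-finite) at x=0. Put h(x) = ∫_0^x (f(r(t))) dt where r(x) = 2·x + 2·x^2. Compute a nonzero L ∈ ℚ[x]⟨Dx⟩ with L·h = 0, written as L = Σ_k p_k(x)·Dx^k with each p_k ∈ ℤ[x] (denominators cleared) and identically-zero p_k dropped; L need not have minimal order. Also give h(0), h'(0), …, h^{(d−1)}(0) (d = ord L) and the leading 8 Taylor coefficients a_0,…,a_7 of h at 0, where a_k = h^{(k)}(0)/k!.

L = (-2 + 72·x + 288·x^2 + 432·x^3 + 216·x^4)·Dx^2 + (1 + 2·x + 36·x^2 + 144·x^3 + 180·x^4 + 72·x^5)·Dx^3  (order 3).
h: a_k = 0, 0, -9, -6, 54, 648/5, -3348/5, -23112/7, …
ICs: h(0) = 0, h′(0) = 0, h′′(0) = -18.

f: a_k = 0, -9, 0, 27, 0, -729/5, 0, 6561/7, …
Change of var in L_f (x↦r) gives L₀.
h=∫h₀ ⇒ L = L₀·Dx.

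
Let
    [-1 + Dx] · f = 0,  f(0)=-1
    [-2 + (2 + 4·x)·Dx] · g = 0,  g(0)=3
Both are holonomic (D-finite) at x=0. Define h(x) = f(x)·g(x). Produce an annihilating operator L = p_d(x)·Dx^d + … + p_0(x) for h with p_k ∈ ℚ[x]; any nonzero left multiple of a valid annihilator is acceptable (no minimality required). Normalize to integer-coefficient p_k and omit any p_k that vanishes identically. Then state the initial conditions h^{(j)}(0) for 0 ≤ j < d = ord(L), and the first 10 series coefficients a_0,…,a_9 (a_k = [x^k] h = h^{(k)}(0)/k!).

L = (-2 - 2·x) + (1 + 2·x)·Dx  (order 1).
h: a_k = -3, -6, -3, -2, 1/2, -7/5, 61/30, -347/105, 4591/840, -34913/3780, …
ICs: h(0) = -3.

f: a_k = -1, -1, -1/2, -1/6, -1/24, -1/120, -1/720, -1/5040, -1/40320, -1/362880, …
g: a_k = 3, 3, -3/2, 3/2, -15/8, 21/8, -63/16, 99/16, -1287/128, 2145/128, …
h₀=f·g: eliminate ⇒ L₀, order ≤ 1·1.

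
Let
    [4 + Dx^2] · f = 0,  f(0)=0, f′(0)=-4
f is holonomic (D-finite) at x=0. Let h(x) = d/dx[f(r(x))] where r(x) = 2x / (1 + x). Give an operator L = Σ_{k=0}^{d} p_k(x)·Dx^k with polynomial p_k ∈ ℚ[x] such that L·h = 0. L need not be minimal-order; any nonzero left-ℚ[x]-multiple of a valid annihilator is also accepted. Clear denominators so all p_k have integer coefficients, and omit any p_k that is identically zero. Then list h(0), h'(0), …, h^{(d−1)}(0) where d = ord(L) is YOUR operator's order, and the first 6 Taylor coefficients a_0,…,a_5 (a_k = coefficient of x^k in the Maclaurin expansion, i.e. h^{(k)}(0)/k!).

L = (22 + 12·x + 6·x^2) + (6 + 18·x + 18·x^2 + 6·x^3)·Dx + (1 + 4·x + 6·x^2 + 4·x^3 + x^4)·Dx^2  (order 2).
h: a_k = -8, 16, 40, -224, 1544/3, -720, …
ICs: h(0) = -8, h′(0) = 16.

f: a_k = 0, -4, 0, 8/3, 0, -8/15, …
h₀=f(r): pull back L_f along r ⇒ L₀.
h=h₀': d/dx-closure on L₀ ⇒ L.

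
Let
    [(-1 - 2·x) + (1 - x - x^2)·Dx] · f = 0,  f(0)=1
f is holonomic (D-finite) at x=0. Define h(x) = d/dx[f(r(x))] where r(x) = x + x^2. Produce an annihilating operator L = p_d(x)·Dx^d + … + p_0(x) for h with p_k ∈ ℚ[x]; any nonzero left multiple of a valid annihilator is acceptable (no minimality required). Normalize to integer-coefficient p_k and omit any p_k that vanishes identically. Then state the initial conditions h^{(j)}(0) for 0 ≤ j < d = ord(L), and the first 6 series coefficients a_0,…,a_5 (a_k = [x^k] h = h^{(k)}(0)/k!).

L = (6 + 24·x + 48·x^2 + 68·x^3 + 84·x^4 + 60·x^5 + 20·x^6) + (-1 - 3·x + 12·x^3 + 25·x^4 + 24·x^5 + 14·x^6 + 4·x^7)·Dx  (order 1).
h: a_k = 1, 6, 21, 64, 185, 516, …
ICs: h(0) = 1.

f: a_k = 1, 1, 2, 3, 5, 8, …
Substitute x→r, Dx→(1/r')Dx; clear ⇒ L₀.
Derive L from L₀ (diff closure).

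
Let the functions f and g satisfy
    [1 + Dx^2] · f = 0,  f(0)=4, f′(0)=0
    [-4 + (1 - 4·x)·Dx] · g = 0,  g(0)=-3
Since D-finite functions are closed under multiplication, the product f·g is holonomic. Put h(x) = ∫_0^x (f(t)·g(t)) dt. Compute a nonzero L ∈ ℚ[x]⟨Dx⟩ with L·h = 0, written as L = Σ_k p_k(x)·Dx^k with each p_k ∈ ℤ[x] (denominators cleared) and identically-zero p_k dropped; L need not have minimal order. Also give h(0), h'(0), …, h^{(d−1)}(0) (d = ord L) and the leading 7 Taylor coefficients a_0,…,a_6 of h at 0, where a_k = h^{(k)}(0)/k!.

L = (-1 + 4·x)·Dx + 8·Dx^2 + (-1 + 4·x)·Dx^3  (order 3).
h: a_k = 0, -12, -24, -62, -186, -5953/10, -5953/3, …
ICs: h(0) = 0, h′(0) = -12, h′′(0) = -48.

f: a_k = 4, 0, -2, 0, 1/6, 0, -1/180, …
g: a_k = -3, -12, -48, -192, -768, -3072, -12288, …
h₀=f·g: eliminate ⇒ L₀, order ≤ 2·1.
h=∫₀ˣh₀: take L = L₀·Dx.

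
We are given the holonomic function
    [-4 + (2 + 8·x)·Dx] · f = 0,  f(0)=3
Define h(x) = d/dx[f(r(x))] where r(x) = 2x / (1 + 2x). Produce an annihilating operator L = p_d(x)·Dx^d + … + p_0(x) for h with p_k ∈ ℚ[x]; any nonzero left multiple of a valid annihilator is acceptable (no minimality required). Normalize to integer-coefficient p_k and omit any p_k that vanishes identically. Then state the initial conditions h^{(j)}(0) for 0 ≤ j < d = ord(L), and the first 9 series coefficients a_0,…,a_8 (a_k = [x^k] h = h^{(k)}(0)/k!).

L = (-8 - 40·x) + (-1 - 12·x - 20·x^2)·Dx  (order 1).
h: a_k = 12, -96, 720, -5760, 48960, -433152, 3929856, -36249600, 338273280, …
ICs: h(0) = 12.

f: a_k = 3, 6, -6, 12, -30, 84, -252, 792, -2574, …
f∘r: x↦r, Dx↦Dx/r' in L_f ⇒ L₀.
Derive L from L₀ (diff closure).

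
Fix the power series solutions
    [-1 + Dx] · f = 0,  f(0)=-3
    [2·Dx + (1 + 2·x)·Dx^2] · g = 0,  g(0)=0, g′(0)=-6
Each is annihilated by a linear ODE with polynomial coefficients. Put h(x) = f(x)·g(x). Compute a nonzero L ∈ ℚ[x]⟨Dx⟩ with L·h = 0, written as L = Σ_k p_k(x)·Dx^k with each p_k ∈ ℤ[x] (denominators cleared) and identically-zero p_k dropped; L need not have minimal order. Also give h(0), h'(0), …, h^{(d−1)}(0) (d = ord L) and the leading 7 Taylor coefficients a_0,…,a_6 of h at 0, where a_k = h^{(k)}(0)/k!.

f: a_k = -3, -3, -3/2, -1/2, -1/8, -1/40, -1/240, …
g: a_k = 0, -6, 6, -8, 12, -96/5, 32, …
h₀=f·g: eliminate ⇒ L₀, order ≤ 1·2.
L = (-1 + 2·x) - 4·x·Dx + (1 + 2·x)·Dx^2  (order 2).
h: a_k = 0, 18, 0, 15, -18, 627/20, -53, …
ICs: h(0) = 0, h′(0) = 18.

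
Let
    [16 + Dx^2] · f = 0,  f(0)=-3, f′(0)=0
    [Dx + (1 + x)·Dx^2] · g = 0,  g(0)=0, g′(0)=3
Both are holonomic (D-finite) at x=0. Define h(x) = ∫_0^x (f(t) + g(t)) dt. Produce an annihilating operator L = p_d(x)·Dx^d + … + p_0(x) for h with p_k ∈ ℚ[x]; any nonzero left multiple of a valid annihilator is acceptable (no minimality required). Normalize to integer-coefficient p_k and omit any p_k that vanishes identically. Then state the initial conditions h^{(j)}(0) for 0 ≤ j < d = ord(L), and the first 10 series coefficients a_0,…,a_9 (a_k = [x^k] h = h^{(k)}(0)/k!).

f: a_k = -3, 0, 24, 0, -32, 0, 256/15, 0, -512/105, 0, …
g: a_k = 0, 3, -3/2, 1, -3/4, 3/5, -1/2, 3/7, -3/8, 1/3, …
f+g: L₀ = lclm(L_f,L_g), ord ≤ 2+2.
Integrate: L := L₀·Dx.
L = (176 + 256·x + 128·x^2)·Dx^2 + (144 + 400·x + 384·x^2 + 128·x^3)·Dx^3 + (11 + 16·x + 8·x^2)·Dx^4 + (9 + 25·x + 24·x^2 + 8·x^3)·Dx^5  (order 5).
h: a_k = 0, -3, 3/2, 15/2, 1/4, -131/20, 1/10, 71/30, 3/56, -4411/7560, …
ICs: h(0) = 0, h′(0) = -3, h′′(0) = 3, h′′′(0) = 45, h′′′′(0) = 6.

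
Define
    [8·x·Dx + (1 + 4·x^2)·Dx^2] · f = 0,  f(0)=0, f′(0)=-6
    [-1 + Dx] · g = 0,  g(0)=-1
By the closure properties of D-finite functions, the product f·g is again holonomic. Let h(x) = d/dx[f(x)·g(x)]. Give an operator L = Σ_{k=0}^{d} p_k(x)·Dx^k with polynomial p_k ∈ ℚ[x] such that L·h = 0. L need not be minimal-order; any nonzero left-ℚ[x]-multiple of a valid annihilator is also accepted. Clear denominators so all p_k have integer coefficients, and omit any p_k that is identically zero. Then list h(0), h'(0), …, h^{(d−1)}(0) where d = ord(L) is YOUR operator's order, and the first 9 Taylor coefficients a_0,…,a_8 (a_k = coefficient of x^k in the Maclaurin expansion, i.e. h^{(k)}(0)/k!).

f: a_k = 0, -6, 0, 8, 0, -96/5, 0, 384/7, 0, …
g: a_k = -1, -1, -1/2, -1/6, -1/24, -1/120, -1/720, -1/5040, -1/40320, …
Sym-product of L_f,L_g gives L₀ (≤ ord 2).
h₀' ⇒ L via d/dx closure of L₀.
L = (-7 - 16·x + 104·x^2 - 64·x^3 + 16·x^4) + (6 + 24·x - 112·x^2 + 96·x^3 - 32·x^4)·Dx + (1 - 8·x + 8·x^2 - 32·x^3 + 16·x^4)·Dx^2  (order 2).
h: a_k = 6, 12, -15, -28, 309/4, 215/2, -12763/40, -43447/105, 2903587/2240, …
ICs: h(0) = 6, h′(0) = 12.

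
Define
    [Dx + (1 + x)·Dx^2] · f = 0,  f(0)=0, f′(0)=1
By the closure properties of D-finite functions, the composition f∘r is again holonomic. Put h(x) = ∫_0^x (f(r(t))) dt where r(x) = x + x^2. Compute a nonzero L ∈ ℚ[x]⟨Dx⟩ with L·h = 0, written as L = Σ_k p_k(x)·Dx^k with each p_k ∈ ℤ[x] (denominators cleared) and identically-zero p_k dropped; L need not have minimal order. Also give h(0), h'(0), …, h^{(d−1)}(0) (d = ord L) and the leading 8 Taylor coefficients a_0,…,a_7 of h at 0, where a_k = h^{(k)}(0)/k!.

L = (-1 + 2·x + 2·x^2)·Dx^2 + (1 + 3·x + 3·x^2 + 2·x^3)·Dx^3  (order 3).
h: a_k = 0, 0, 1/2, 1/6, -1/6, 1/20, 1/30, -1/21, …
ICs: h(0) = 0, h′(0) = 0, h′′(0) = 1.

f: a_k = 0, 1, -1/2, 1/3, -1/4, 1/5, -1/6, 1/7, …
f∘r: x↦r, Dx↦Dx/r' in L_f ⇒ L₀.
h=∫h₀ ⇒ L = L₀·Dx.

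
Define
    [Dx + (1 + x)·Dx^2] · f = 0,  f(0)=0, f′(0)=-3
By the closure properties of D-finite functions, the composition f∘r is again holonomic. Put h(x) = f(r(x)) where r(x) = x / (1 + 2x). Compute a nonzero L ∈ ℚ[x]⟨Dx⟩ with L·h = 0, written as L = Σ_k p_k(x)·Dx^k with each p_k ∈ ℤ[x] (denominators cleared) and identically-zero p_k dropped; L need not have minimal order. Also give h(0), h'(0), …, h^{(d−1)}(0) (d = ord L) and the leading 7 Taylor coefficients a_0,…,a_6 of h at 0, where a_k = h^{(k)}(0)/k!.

f: a_k = 0, -3, 3/2, -1, 3/4, -3/5, 1/2, …
Change of var in L_f (x↦r) gives L₀.
L = (5 + 12·x)·Dx + (1 + 5·x + 6·x^2)·Dx^2  (order 2).
h: a_k = 0, -3, 15/2, -19, 195/4, -633/5, 665/2, …
ICs: h(0) = 0, h′(0) = -3.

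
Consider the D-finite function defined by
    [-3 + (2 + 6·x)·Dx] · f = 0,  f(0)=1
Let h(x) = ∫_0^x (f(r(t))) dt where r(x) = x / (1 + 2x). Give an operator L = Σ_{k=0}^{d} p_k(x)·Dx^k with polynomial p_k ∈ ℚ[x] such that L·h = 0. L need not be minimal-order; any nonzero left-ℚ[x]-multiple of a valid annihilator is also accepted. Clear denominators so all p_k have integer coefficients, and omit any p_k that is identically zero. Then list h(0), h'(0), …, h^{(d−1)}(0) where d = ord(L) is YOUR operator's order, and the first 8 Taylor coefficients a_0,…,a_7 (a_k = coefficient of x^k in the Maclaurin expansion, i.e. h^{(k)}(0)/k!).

L = -3·Dx + (2 + 14·x + 20·x^2)·Dx^2  (order 2).
h: a_k = 0, 1, 3/4, -11/8, 195/64, -993/128, 11303/512, -492501/7168, …
ICs: h(0) = 0, h′(0) = 1.

f: a_k = 1, 3/2, -9/8, 27/16, -405/128, 1701/256, -15309/1024, 72171/2048, …
Change of var in L_f (x↦r) gives L₀.
h=∫₀ˣh₀: take L = L₀·Dx.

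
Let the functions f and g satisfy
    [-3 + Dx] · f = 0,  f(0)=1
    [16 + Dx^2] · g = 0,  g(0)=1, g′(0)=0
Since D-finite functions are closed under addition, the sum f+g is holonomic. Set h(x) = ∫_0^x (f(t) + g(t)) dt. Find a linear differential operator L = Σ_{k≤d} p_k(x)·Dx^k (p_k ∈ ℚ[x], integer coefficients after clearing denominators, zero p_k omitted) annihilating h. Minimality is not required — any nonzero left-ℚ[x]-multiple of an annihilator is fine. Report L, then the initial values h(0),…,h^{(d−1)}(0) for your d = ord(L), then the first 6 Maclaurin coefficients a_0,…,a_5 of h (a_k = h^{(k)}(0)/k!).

L = -48·Dx + 16·Dx^2 - 3·Dx^3 + Dx^4  (order 4).
h: a_k = 0, 2, 3/2, -7/6, 9/8, 337/120, …
ICs: h(0) = 0, h′(0) = 2, h′′(0) = 3, h′′′(0) = -7.

f: a_k = 1, 3, 9/2, 9/2, 27/8, 81/40, …
g: a_k = 1, 0, -8, 0, 32/3, 0, …
Sum ⇒ L₀ = lclm(L_f,L_g) in ℚ(x)⟨Dx⟩.
Integrate: L := L₀·Dx.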